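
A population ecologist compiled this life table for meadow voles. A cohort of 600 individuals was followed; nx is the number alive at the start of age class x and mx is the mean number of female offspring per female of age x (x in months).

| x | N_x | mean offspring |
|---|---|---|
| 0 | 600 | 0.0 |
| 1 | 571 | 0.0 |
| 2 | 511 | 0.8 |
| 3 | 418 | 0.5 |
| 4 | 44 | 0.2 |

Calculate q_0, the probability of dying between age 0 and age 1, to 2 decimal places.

0.05

lx = nx/n0 = nx/600: 1, 0.95167…, 0.85167…, 0.69667…, 0.07333…
q_0 = (l_0 − l_1) / l_0 = (1 − 0.951667…) / 1
     = 0.048333… / 1 = 0.048333… → 0.05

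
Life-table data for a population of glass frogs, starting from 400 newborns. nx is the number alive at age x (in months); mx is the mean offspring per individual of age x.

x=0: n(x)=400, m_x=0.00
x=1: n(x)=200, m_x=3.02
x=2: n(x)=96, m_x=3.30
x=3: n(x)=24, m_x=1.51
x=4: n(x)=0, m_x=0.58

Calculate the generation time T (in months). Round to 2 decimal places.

lx = nx/n0 = nx/400: 1, 0.5, 0.24, 0.06, 0
lx·mx: 0, 1.51, 0.792, 0.0906, 0 → R0 = 2.3926
x·lx·mx: 0, 1.51, 1.584, 0.2718, 0 → Σ = 3.3658
T = 3.3658 / 2.3926 = 1.406754… → 1.41

1.41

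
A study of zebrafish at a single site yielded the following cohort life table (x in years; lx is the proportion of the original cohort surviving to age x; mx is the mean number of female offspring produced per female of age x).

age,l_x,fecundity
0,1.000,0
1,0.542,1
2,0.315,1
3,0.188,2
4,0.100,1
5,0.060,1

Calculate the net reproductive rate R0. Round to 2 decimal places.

lx·mx by age: 0, 0.542, 0.315, 0.376, 0.1, 0.06
R0 = Σ lx·mx = 1.393 → 1.39

1.39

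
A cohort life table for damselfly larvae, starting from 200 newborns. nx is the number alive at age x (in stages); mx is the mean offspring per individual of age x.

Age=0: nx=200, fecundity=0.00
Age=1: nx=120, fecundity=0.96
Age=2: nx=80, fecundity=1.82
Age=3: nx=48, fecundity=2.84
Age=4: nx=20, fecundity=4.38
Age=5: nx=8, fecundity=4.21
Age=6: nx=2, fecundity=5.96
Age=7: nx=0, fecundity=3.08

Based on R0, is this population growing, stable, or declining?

lx = nx/n0 = nx/200: 1, 0.6, 0.4, 0.24, 0.1, 0.04, 0.01, 0
R0 = Σ lx·mx = 0 + 0.576 + 0.728 + 0.6816 + 0.438 + 0.1684 + 0.0596 + 0 = 2.6516
R0 > 1, so the population is growing.

growing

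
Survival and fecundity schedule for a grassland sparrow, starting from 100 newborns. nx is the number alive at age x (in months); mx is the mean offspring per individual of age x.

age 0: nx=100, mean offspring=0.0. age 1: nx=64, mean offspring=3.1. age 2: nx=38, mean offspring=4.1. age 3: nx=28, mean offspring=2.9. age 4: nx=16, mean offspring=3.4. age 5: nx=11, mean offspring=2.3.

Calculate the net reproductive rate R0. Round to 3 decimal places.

lx = nx/n0 = nx/100: 1, 0.64, 0.38, 0.28, 0.16, 0.11
lx·mx by age: 0, 1.984, 1.558, 0.812, 0.544, 0.253
R0 = Σ lx·mx = 5.151 → 5.151

5.151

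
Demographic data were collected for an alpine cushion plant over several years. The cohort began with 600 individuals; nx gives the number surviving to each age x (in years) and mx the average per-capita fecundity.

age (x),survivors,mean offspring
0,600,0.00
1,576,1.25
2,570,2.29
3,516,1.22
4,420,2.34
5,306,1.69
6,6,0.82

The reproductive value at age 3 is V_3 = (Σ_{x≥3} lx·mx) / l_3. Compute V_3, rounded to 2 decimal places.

4.14

lx = nx/n0 = nx/600: 1, 0.96, 0.95, 0.86, 0.7, 0.51, 0.01
lx·mx for x ≥ 3: 1.0492, 1.638, 0.8619, 0.0082 → sum = 3.5573
V_3 = 3.5573 / l_3 = 3.5573 / 0.86 = 4.136395… → 4.14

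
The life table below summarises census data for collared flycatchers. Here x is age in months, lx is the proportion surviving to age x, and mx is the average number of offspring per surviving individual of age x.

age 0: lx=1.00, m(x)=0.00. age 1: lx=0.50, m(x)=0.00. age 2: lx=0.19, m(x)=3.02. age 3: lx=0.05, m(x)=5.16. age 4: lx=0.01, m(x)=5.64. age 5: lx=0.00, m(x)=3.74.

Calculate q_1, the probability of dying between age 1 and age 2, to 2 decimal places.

q_1 = (l_1 − l_2) / l_1 = (0.5 − 0.19) / 0.5
     = 0.31 / 0.5 = 0.62 → 0.62

0.62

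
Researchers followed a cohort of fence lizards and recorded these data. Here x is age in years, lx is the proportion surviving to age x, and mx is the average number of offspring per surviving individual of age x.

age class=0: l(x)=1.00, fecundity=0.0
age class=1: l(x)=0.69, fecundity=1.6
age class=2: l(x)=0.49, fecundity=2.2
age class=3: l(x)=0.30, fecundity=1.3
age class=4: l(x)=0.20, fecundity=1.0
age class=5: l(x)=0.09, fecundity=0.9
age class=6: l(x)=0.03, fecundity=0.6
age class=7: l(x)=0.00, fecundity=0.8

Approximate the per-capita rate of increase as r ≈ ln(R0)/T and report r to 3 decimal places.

R0 = Σ lx·mx = 0 + 1.104 + 1.078 + 0.39 + 0.2 + 0.081 + 0.018 + 0 = 2.871
Σ x·lx·mx = 5.743; T = 5.743/2.871 = 2.00035…
r ≈ ln(R0)/T = ln(2.871)/2.00035… = 0.52724… → 0.527

0.527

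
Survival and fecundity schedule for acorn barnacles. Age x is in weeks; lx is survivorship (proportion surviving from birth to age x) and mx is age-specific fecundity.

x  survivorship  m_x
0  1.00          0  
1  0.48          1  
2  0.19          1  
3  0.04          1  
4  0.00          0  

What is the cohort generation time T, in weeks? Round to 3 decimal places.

1.380

lx·mx: 0, 0.48, 0.19, 0.04, 0 → R0 = 0.71
x·lx·mx: 0, 0.48, 0.38, 0.12, 0 → Σ = 0.98
T = 0.98 / 0.71 = 1.380282… → 1.380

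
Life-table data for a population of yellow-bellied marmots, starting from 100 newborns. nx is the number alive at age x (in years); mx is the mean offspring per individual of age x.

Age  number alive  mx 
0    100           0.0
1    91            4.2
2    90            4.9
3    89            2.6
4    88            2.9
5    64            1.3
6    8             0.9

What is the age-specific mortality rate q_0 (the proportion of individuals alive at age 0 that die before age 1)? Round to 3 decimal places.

0.090

lx = nx/n0 = nx/100: 1, 0.91, 0.9, 0.89, 0.88, 0.64, 0.08
q_0 = (l_0 − l_1) / l_0 = (1 − 0.91) / 1
     = 0.09 / 1 = 0.09 → 0.090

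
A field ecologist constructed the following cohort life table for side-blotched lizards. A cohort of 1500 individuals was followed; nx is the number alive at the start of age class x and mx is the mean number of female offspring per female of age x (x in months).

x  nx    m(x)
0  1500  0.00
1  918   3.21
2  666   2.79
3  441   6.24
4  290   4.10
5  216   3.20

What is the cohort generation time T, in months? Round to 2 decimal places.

lx = nx/n0 = nx/1500: 1, 0.612, 0.444, 0.294, 0.19333…, 0.144
lx·mx: 0, 1.96452, 1.23876, 1.83456, 0.792667…, 0.4608 → R0 = 6.291307…
x·lx·mx: 0, 1.96452, 2.47752, 5.50368, 3.170667…, 2.304 → Σ = 15.420387…
T = 15.420387… / 6.291307… = 2.451063… → 2.45

2.45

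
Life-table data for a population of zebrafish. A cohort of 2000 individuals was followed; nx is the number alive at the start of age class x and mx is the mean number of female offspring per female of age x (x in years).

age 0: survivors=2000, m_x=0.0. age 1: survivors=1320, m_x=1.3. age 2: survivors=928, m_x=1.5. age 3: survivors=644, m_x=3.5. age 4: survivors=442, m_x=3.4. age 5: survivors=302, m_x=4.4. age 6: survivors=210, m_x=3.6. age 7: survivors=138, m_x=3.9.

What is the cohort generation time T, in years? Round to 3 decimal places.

3.396

lx = nx/n0 = nx/2000: 1, 0.66, 0.464, 0.322, 0.221, 0.151, 0.105, 0.069
lx·mx: 0, 0.858, 0.696, 1.127, 0.7514, 0.6644, 0.378, 0.2691 → R0 = 4.7439
x·lx·mx: 0, 0.858, 1.392, 3.381, 3.0056, 3.322, 2.268, 1.8837 → Σ = 16.1103
T = 16.1103 / 4.7439 = 3.396003… → 3.396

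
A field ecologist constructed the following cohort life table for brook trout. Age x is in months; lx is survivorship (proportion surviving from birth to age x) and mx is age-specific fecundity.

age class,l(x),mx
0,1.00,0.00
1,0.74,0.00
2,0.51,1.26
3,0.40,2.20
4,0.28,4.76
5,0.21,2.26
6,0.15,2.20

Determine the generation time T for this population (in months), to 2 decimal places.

3.72

lx·mx: 0, 0, 0.6426, 0.88, 1.3328, 0.4746, 0.33 → R0 = 3.66
x·lx·mx: 0, 0, 1.2852, 2.64, 5.3312, 2.373, 1.98 → Σ = 13.6094
T = 13.6094 / 3.66 = 3.718415… → 3.72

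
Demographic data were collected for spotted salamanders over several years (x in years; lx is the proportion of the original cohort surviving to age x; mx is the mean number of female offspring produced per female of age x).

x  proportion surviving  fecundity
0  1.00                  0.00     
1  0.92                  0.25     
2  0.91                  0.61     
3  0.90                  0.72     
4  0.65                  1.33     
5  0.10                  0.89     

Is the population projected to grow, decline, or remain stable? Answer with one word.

R0 = Σ lx·mx = 0 + 0.23 + 0.5551 + 0.648 + 0.8645 + 0.089 = 2.3866
R0 > 1, so the population is growing.

growing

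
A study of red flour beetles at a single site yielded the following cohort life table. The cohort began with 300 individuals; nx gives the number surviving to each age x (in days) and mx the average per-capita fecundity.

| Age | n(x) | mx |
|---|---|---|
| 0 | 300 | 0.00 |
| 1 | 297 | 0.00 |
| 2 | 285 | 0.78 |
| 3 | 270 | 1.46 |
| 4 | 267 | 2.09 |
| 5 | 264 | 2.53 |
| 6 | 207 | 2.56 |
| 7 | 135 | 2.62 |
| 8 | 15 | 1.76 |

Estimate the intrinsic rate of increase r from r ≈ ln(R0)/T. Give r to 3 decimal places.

0.467

lx = nx/n0 = nx/300: 1, 0.99, 0.95, 0.9, 0.89, 0.88, 0.69, 0.45, 0.05
R0 = Σ lx·mx = 0 + 0 + 0.741 + 1.314 + 1.8601 + 2.2264 + 1.7664 + 1.179 + 0.088 = 9.1749
Σ x·lx·mx = 43.5518; T = 43.5518/9.1749 = 4.74684…
r ≈ ln(R0)/T = ln(9.1749)/4.74684… = 0.46694… → 0.467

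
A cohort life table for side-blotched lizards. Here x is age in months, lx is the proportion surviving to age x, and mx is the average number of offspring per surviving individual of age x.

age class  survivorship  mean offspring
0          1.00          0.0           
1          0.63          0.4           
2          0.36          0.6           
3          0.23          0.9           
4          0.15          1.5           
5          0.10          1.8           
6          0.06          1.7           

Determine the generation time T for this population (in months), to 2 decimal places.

3.14

lx·mx: 0, 0.252, 0.216, 0.207, 0.225, 0.18, 0.102 → R0 = 1.182
x·lx·mx: 0, 0.252, 0.432, 0.621, 0.9, 0.9, 0.612 → Σ = 3.717
T = 3.717 / 1.182 = 3.14467… → 3.14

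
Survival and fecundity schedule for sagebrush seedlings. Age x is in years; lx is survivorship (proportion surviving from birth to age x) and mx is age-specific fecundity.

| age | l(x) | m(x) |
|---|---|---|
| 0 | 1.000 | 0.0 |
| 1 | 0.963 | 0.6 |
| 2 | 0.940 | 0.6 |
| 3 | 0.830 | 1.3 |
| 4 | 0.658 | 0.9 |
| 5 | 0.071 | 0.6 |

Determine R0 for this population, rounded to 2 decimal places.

2.86

lx·mx by age: 0, 0.5778, 0.564, 1.079, 0.5922, 0.0426
R0 = Σ lx·mx = 2.8556 → 2.86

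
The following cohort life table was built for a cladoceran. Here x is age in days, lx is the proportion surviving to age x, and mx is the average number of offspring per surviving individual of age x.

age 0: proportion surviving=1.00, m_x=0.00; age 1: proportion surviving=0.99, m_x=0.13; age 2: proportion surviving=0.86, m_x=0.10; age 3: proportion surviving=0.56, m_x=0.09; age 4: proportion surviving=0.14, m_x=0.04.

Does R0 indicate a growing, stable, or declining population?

R0 = Σ lx·mx = 0 + 0.1287 + 0.086 + 0.0504 + 0.0056 = 0.2707
R0 < 1, so the population is declining.

declining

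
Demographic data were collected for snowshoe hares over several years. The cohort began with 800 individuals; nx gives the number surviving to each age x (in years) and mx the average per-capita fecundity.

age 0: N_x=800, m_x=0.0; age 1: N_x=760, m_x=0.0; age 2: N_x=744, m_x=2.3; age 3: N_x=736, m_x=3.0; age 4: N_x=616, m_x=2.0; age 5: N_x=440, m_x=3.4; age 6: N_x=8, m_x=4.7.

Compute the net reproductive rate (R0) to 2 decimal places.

8.36

lx = nx/n0 = nx/800: 1, 0.95, 0.93, 0.92, 0.77, 0.55, 0.01
lx·mx by age: 0, 0, 2.139, 2.76, 1.54, 1.87, 0.047
R0 = Σ lx·mx = 8.356 → 8.36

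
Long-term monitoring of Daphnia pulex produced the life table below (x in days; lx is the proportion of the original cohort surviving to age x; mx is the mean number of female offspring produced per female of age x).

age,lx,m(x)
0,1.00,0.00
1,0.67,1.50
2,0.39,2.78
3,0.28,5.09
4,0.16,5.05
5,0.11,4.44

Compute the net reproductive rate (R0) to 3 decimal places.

4.811

lx·mx by age: 0, 1.005, 1.0842, 1.4252, 0.808, 0.4884
R0 = Σ lx·mx = 4.8108 → 4.811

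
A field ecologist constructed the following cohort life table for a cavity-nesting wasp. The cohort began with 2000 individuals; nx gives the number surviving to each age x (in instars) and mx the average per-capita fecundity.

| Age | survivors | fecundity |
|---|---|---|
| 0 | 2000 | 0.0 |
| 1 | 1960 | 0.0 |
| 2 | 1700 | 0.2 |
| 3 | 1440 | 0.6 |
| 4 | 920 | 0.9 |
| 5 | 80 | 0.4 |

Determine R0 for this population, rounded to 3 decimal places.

1.032

lx = nx/n0 = nx/2000: 1, 0.98, 0.85, 0.72, 0.46, 0.04
lx·mx by age: 0, 0, 0.17, 0.432, 0.414, 0.016
R0 = Σ lx·mx = 1.032 → 1.032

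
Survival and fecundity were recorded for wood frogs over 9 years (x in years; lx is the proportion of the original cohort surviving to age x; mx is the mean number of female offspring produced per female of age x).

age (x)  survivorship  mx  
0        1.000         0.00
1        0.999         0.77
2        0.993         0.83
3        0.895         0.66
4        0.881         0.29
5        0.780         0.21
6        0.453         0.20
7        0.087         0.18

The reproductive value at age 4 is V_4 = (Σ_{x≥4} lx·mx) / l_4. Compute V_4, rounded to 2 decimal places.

lx·mx for x ≥ 4: 0.25549, 0.1638, 0.0906, 0.01566 → sum = 0.52555
V_4 = 0.52555 / l_4 = 0.52555 / 0.881 = 0.596538… → 0.60

0.60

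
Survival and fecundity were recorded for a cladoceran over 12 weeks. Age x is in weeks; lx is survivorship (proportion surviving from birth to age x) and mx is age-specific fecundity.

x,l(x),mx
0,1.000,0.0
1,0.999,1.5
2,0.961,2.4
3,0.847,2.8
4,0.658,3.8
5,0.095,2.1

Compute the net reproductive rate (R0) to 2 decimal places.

lx·mx by age: 0, 1.4985, 2.3064, 2.3716, 2.5004, 0.1995
R0 = Σ lx·mx = 8.8764 → 8.88

8.88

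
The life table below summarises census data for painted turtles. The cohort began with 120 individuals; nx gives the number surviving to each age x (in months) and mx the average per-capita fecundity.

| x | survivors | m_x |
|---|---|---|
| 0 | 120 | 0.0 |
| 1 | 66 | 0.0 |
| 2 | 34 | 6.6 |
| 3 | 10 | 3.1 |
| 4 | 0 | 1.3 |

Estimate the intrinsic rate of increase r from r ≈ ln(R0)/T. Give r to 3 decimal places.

lx = nx/n0 = nx/120: 1, 0.55, 0.28333…, 0.08333…, 0
R0 = Σ lx·mx = 0 + 0 + 1.87… + 0.25833… + 0 = 2.128333…
Σ x·lx·mx = 4.515…; T = 4.515…/2.128333… = 2.12138…
r ≈ ln(R0)/T = ln(2.128333…)/2.12138… = 0.35606… → 0.356

0.356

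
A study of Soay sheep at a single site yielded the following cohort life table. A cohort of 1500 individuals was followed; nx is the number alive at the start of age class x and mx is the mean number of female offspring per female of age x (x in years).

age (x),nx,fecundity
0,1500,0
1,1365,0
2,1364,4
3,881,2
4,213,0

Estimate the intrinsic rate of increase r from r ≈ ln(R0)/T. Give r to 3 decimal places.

lx = nx/n0 = nx/1500: 1, 0.91, 0.90933…, 0.58733…, 0.142
R0 = Σ lx·mx = 0 + 0 + 3.63733… + 1.17467… + 0 = 4.812…
Σ x·lx·mx = 10.798667…; T = 10.798667…/4.812… = 2.24411…
r ≈ ln(R0)/T = ln(4.812…)/2.24411… = 0.7001… → 0.700

0.700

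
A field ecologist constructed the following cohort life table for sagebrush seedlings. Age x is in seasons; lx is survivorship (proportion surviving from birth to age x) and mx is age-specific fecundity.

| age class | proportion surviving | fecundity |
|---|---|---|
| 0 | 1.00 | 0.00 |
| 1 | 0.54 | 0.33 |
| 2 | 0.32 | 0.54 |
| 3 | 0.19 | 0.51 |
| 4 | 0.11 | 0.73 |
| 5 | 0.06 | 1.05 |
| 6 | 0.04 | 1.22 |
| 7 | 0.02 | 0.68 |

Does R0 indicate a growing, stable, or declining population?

declining

R0 = Σ lx·mx = 0 + 0.1782 + 0.1728 + 0.0969 + 0.0803 + 0.063 + 0.0488 + 0.0136 = 0.6536
R0 < 1, so the population is declining.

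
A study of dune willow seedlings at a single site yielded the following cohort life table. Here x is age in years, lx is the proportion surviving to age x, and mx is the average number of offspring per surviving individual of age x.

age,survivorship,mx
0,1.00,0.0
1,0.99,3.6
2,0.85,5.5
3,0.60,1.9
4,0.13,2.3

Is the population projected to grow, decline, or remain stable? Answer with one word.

growing

R0 = Σ lx·mx = 0 + 3.564 + 4.675 + 1.14 + 0.299 = 9.678
R0 > 1, so the population is growing.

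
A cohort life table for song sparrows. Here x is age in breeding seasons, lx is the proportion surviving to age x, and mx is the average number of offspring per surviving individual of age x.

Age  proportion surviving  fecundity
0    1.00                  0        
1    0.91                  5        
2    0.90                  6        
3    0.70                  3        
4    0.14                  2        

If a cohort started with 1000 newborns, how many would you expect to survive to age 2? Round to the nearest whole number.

Expected survivors = N0 · l_2 = 1000 × 0.90 = 900 → 900

900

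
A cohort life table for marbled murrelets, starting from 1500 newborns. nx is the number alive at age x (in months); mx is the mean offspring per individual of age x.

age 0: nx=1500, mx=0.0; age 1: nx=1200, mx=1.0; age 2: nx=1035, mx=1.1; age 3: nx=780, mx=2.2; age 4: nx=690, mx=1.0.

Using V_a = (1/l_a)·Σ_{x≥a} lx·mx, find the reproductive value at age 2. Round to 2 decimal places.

3.42

lx = nx/n0 = nx/1500: 1, 0.8, 0.69, 0.52, 0.46
lx·mx for x ≥ 2: 0.759, 1.144, 0.46 → sum = 2.363
V_2 = 2.363 / l_2 = 2.363 / 0.69 = 3.424638… → 3.42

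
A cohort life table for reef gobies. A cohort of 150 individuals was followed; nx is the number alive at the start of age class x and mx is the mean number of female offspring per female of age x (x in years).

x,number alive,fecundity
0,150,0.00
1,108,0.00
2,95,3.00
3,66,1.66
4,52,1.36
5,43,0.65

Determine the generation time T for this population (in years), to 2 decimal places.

lx = nx/n0 = nx/150: 1, 0.72, 0.63333…, 0.44, 0.34667…, 0.28667…
lx·mx: 0, 0, 1.9…, 0.7304, 0.471467…, 0.186333… → R0 = 3.2882…
x·lx·mx: 0, 0, 3.8…, 2.1912, 1.885867…, 0.931667… → Σ = 8.808733…
T = 8.808733… / 3.2882… = 2.678892… → 2.68

2.68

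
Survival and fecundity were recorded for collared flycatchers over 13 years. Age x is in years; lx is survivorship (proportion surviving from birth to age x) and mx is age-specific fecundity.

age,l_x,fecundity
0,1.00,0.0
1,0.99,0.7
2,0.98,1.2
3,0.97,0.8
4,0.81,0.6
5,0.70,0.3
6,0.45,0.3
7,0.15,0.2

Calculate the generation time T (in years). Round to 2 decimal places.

2.68

lx·mx: 0, 0.693, 1.176, 0.776, 0.486, 0.21, 0.135, 0.03 → R0 = 3.506
x·lx·mx: 0, 0.693, 2.352, 2.328, 1.944, 1.05, 0.81, 0.21 → Σ = 9.387
T = 9.387 / 3.506 = 2.67741… → 2.68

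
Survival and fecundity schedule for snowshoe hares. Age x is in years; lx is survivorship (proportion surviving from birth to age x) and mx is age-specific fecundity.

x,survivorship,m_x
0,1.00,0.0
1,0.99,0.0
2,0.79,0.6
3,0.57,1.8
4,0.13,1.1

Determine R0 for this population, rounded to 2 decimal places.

lx·mx by age: 0, 0, 0.474, 1.026, 0.143
R0 = Σ lx·mx = 1.643 → 1.64

1.64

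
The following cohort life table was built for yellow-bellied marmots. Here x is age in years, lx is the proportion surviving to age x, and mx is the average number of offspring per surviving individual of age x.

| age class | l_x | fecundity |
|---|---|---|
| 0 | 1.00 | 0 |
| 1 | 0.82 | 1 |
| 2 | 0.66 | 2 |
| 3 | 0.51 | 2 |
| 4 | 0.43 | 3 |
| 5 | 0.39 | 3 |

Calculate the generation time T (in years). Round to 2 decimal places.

lx·mx: 0, 0.82, 1.32, 1.02, 1.29, 1.17 → R0 = 5.62
x·lx·mx: 0, 0.82, 2.64, 3.06, 5.16, 5.85 → Σ = 17.53
T = 17.53 / 5.62 = 3.119217… → 3.12

3.12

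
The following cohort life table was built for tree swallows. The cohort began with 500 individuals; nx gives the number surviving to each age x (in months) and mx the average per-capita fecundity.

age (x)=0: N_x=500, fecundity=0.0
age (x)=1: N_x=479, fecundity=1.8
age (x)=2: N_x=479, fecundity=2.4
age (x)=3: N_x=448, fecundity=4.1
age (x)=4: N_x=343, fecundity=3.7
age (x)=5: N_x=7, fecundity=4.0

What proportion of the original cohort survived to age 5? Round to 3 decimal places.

0.014

l_5 = n_5/n_0 = 7/500 = 0.014 → 0.014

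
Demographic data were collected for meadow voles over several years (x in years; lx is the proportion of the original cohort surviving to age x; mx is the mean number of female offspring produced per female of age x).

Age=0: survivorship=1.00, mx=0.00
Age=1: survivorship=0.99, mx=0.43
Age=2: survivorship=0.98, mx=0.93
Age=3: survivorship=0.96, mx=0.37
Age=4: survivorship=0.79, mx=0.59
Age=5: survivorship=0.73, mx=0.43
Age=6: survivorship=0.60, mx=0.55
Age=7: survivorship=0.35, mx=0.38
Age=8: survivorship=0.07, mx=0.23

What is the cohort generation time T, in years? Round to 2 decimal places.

3.32

lx·mx: 0, 0.4257, 0.9114, 0.3552, 0.4661, 0.3139, 0.33, 0.133, 0.0161 → R0 = 2.9514
x·lx·mx: 0, 0.4257, 1.8228, 1.0656, 1.8644, 1.5695, 1.98, 0.931, 0.1288 → Σ = 9.7878
T = 9.7878 / 2.9514 = 3.316324… → 3.32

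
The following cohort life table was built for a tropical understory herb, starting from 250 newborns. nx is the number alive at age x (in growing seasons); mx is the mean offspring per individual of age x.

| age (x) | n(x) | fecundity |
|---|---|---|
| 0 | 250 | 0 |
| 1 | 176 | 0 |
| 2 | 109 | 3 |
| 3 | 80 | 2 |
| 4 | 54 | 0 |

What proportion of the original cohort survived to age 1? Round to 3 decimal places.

0.704

l_1 = n_1/n_0 = 176/250 = 0.704 → 0.704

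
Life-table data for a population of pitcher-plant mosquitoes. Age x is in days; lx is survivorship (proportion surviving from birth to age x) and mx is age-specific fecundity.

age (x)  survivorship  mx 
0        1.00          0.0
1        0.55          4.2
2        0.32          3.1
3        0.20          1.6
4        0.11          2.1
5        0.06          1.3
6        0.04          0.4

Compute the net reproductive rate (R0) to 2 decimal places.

lx·mx by age: 0, 2.31, 0.992, 0.32, 0.231, 0.078, 0.016
R0 = Σ lx·mx = 3.947 → 3.95

3.95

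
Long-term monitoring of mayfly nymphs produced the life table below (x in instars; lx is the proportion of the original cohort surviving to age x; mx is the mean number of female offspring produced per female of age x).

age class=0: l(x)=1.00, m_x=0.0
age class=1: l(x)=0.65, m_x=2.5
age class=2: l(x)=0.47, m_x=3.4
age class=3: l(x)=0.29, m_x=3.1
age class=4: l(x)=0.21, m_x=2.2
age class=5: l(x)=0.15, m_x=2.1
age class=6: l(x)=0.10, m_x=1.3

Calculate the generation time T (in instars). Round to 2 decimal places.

2.33

lx·mx: 0, 1.625, 1.598, 0.899, 0.462, 0.315, 0.13 → R0 = 5.029
x·lx·mx: 0, 1.625, 3.196, 2.697, 1.848, 1.575, 0.78 → Σ = 11.721
T = 11.721 / 5.029 = 2.330682… → 2.33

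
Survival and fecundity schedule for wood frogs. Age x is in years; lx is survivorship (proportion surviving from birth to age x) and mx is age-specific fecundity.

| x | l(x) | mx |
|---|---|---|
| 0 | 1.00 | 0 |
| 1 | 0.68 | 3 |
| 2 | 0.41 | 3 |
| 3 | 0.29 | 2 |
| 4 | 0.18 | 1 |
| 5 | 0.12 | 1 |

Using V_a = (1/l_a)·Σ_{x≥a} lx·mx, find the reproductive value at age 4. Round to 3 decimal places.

lx·mx for x ≥ 4: 0.18, 0.12 → sum = 0.3
V_4 = 0.3 / l_4 = 0.3 / 0.18 = 1.666667… → 1.667

1.667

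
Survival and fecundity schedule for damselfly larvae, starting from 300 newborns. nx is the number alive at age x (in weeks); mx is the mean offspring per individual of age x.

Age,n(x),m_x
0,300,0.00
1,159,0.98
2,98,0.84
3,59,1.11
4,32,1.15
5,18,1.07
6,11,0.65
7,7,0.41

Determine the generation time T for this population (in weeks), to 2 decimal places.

2.23

lx = nx/n0 = nx/300: 1, 0.53, 0.32667…, 0.19667…, 0.10667…, 0.06, 0.03667…, 0.02333…
lx·mx: 0, 0.5194, 0.2744…, 0.2183…, 0.122667…, 0.0642, 0.023833…, 0.009567… → R0 = 1.232367…
x·lx·mx: 0, 0.5194, 0.5488…, 0.6549…, 0.490667…, 0.321, 0.143…, 0.066967… → Σ = 2.744733…
T = 2.744733… / 1.232367… = 2.227205… → 2.23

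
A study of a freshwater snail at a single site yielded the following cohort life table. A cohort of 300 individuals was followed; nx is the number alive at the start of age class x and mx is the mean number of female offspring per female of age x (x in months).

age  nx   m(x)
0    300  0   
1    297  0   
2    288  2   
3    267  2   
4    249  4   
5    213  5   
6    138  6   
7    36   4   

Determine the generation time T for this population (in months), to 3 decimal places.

lx = nx/n0 = nx/300: 1, 0.99, 0.96, 0.89, 0.83, 0.71, 0.46, 0.12
lx·mx: 0, 0, 1.92, 1.78, 3.32, 3.55, 2.76, 0.48 → R0 = 13.81
x·lx·mx: 0, 0, 3.84, 5.34, 13.28, 17.75, 16.56, 3.36 → Σ = 60.13
T = 60.13 / 13.81 = 4.354091… → 4.354

4.354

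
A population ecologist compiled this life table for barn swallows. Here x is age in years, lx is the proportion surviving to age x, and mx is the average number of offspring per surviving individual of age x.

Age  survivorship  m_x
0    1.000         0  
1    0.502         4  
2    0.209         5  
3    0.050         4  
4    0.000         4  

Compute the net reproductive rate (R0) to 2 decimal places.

3.25

lx·mx by age: 0, 2.008, 1.045, 0.2, 0
R0 = Σ lx·mx = 3.253 → 3.25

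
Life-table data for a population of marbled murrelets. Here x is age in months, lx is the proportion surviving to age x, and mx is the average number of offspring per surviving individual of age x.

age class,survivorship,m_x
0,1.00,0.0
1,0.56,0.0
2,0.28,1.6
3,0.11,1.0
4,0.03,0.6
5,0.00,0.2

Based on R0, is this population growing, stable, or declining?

R0 = Σ lx·mx = 0 + 0 + 0.448 + 0.11 + 0.018 + 0 = 0.576
R0 < 1, so the population is declining.

declining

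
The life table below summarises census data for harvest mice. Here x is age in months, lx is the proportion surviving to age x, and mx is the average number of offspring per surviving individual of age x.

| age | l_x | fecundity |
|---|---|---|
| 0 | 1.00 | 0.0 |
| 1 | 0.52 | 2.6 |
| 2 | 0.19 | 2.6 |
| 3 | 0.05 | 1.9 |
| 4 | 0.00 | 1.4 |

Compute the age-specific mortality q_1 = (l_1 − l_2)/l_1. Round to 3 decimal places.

0.635

q_1 = (l_1 − l_2) / l_1 = (0.52 − 0.19) / 0.52
     = 0.33 / 0.52 = 0.634615… → 0.635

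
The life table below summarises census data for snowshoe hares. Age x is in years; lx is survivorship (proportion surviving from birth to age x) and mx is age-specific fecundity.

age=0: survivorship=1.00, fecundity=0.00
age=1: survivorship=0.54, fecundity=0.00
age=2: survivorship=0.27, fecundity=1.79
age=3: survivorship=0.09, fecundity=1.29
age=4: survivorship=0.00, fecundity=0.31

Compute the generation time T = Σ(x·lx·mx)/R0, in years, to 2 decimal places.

2.19

lx·mx: 0, 0, 0.4833, 0.1161, 0 → R0 = 0.5994
x·lx·mx: 0, 0, 0.9666, 0.3483, 0 → Σ = 1.3149
T = 1.3149 / 0.5994 = 2.193694… → 2.19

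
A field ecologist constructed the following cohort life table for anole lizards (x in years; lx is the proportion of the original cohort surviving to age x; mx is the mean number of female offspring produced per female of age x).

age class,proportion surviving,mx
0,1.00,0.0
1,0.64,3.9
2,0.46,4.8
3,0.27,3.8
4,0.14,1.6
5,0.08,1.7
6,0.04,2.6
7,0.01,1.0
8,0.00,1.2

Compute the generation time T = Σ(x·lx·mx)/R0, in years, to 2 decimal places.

1.98

lx·mx: 0, 2.496, 2.208, 1.026, 0.224, 0.136, 0.104, 0.01, 0 → R0 = 6.204
x·lx·mx: 0, 2.496, 4.416, 3.078, 0.896, 0.68, 0.624, 0.07, 0 → Σ = 12.26
T = 12.26 / 6.204 = 1.976144… → 1.98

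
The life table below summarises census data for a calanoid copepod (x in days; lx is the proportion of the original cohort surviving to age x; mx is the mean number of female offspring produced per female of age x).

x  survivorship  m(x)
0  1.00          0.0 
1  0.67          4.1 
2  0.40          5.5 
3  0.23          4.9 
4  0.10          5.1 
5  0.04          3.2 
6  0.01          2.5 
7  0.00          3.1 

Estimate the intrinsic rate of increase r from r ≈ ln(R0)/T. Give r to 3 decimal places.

0.962

R0 = Σ lx·mx = 0 + 2.747 + 2.2 + 1.127 + 0.51 + 0.128 + 0.025 + 0 = 6.737
Σ x·lx·mx = 13.358; T = 13.358/6.737 = 1.98278…
r ≈ ln(R0)/T = ln(6.737)/1.98278… = 0.96209… → 0.962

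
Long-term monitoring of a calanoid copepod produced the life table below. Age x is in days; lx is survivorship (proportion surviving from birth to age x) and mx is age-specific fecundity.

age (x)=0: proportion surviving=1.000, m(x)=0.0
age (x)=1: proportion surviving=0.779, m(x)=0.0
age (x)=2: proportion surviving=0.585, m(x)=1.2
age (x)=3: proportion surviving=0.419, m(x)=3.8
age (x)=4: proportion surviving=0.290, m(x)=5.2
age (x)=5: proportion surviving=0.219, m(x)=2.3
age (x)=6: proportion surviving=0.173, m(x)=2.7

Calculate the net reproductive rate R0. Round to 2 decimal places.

4.77

lx·mx by age: 0, 0, 0.702, 1.5922, 1.508, 0.5037, 0.4671
R0 = Σ lx·mx = 4.773 → 4.77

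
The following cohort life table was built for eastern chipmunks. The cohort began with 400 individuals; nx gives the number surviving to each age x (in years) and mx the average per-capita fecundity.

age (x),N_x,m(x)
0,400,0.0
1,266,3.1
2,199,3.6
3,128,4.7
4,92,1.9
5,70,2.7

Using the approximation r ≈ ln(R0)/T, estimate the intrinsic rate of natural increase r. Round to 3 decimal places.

0.806

lx = nx/n0 = nx/400: 1, 0.665, 0.4975, 0.32, 0.23, 0.175
R0 = Σ lx·mx = 0 + 2.0615 + 1.791 + 1.504 + 0.437 + 0.4725 = 6.266
Σ x·lx·mx = 14.266; T = 14.266/6.266 = 2.27673…
r ≈ ln(R0)/T = ln(6.266)/2.27673… = 0.80604… → 0.806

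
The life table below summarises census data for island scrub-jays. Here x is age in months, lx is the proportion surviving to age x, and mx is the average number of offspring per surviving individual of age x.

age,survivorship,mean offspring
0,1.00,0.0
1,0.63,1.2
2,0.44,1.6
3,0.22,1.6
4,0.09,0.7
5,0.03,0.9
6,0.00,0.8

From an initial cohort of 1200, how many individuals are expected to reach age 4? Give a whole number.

108

Expected survivors = N0 · l_4 = 1200 × 0.09 = 108 → 108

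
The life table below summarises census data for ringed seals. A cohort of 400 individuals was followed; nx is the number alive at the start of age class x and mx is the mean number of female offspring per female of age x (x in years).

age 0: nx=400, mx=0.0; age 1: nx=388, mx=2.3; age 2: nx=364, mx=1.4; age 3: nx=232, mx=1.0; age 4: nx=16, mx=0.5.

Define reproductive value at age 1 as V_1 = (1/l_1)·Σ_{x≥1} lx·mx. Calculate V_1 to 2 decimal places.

lx = nx/n0 = nx/400: 1, 0.97, 0.91, 0.58, 0.04
lx·mx for x ≥ 1: 2.231, 1.274, 0.58, 0.02 → sum = 4.105
V_1 = 4.105 / l_1 = 4.105 / 0.97 = 4.231959… → 4.23

4.23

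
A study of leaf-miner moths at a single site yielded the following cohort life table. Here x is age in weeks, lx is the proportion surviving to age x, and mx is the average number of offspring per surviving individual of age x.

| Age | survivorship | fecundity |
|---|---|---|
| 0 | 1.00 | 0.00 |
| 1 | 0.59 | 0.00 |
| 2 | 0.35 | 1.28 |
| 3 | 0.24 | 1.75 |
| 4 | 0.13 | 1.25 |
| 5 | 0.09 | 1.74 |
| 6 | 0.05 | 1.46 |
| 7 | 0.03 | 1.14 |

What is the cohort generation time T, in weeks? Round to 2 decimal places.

lx·mx: 0, 0, 0.448, 0.42, 0.1625, 0.1566, 0.073, 0.0342 → R0 = 1.2943
x·lx·mx: 0, 0, 0.896, 1.26, 0.65, 0.783, 0.438, 0.2394 → Σ = 4.2664
T = 4.2664 / 1.2943 = 3.296299… → 3.30

3.30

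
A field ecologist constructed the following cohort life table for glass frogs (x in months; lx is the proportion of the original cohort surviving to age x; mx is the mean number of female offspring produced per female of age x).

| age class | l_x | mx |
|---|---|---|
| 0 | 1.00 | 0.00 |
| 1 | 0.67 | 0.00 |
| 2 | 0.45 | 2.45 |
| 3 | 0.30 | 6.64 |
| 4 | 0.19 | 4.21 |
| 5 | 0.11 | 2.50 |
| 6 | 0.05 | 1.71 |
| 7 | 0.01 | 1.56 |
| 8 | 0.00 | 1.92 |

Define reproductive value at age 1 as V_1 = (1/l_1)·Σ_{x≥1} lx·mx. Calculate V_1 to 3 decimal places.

lx·mx for x ≥ 1: 0, 1.1025, 1.992, 0.7999, 0.275, 0.0855, 0.0156, 0 → sum = 4.2705
V_1 = 4.2705 / l_1 = 4.2705 / 0.67 = 6.373881… → 6.374

6.374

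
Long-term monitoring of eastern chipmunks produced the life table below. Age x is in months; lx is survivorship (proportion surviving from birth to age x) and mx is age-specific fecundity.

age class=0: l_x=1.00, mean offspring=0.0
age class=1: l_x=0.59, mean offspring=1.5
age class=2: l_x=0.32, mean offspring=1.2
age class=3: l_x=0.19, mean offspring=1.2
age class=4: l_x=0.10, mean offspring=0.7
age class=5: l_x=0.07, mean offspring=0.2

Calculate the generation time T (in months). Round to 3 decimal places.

lx·mx: 0, 0.885, 0.384, 0.228, 0.07, 0.014 → R0 = 1.581
x·lx·mx: 0, 0.885, 0.768, 0.684, 0.28, 0.07 → Σ = 2.687
T = 2.687 / 1.581 = 1.699557… → 1.700

1.700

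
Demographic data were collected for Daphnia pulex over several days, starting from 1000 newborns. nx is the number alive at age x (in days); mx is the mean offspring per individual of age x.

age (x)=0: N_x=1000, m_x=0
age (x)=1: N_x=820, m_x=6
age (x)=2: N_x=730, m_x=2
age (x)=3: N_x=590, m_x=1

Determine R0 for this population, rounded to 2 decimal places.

lx = nx/n0 = nx/1000: 1, 0.82, 0.73, 0.59
lx·mx by age: 0, 4.92, 1.46, 0.59
R0 = Σ lx·mx = 6.97 → 6.97

6.97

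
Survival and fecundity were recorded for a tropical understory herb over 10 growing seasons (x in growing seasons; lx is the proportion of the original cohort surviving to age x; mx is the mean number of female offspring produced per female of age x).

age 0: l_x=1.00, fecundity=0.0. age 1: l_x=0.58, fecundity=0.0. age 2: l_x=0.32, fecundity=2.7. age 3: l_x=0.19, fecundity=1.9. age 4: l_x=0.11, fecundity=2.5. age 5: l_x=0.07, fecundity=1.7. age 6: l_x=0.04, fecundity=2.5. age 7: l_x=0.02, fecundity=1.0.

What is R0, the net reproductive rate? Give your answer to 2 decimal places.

lx·mx by age: 0, 0, 0.864, 0.361, 0.275, 0.119, 0.1, 0.02
R0 = Σ lx·mx = 1.739 → 1.74

1.74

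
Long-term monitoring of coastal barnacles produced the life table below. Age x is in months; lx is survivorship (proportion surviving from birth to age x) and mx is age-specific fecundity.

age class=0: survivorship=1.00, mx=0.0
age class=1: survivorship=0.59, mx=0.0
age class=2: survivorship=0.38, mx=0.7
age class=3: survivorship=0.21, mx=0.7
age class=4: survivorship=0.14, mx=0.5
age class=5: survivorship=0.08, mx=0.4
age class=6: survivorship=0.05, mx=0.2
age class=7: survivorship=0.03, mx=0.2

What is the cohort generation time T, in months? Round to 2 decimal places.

2.85

lx·mx: 0, 0, 0.266, 0.147, 0.07, 0.032, 0.01, 0.006 → R0 = 0.531
x·lx·mx: 0, 0, 0.532, 0.441, 0.28, 0.16, 0.06, 0.042 → Σ = 1.515
T = 1.515 / 0.531 = 2.853107… → 2.85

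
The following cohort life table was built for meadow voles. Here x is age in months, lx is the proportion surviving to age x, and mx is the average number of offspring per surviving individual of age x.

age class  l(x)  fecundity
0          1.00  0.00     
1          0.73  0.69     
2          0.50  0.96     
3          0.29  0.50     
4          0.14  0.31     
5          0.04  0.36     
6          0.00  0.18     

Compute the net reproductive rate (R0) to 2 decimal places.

lx·mx by age: 0, 0.5037, 0.48, 0.145, 0.0434, 0.0144, 0
R0 = Σ lx·mx = 1.1865 → 1.19

1.19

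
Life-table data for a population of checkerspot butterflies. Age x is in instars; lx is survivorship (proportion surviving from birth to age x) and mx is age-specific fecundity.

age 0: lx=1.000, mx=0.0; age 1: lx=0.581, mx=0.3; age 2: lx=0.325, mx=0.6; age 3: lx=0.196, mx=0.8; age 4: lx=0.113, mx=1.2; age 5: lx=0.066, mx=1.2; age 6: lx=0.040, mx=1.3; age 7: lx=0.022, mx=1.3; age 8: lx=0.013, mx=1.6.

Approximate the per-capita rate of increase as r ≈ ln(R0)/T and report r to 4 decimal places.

R0 = Σ lx·mx = 0 + 0.1743 + 0.195 + 0.1568 + 0.1356 + 0.0792 + 0.052 + 0.0286 + 0.0208 = 0.8423
Σ x·lx·mx = 2.6517; T = 2.6517/0.8423 = 3.14817…
r ≈ ln(R0)/T = ln(0.8423)/3.14817… = -0.054514… → -0.0545

-0.0545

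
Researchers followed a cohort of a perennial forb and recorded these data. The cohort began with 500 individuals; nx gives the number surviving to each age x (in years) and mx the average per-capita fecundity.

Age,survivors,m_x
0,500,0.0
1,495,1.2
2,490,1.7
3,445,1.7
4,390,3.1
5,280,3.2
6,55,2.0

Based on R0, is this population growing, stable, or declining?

growing

lx = nx/n0 = nx/500: 1, 0.99, 0.98, 0.89, 0.78, 0.56, 0.11
R0 = Σ lx·mx = 0 + 1.188 + 1.666 + 1.513 + 2.418 + 1.792 + 0.22 = 8.797
R0 > 1, so the population is growing.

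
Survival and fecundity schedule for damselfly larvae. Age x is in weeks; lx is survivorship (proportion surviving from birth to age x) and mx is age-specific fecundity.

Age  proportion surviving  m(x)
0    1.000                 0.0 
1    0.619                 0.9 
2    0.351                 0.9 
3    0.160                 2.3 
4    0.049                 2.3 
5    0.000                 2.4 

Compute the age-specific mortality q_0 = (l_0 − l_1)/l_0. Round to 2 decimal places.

q_0 = (l_0 − l_1) / l_0 = (1 − 0.619) / 1
     = 0.381 / 1 = 0.381 → 0.38

0.38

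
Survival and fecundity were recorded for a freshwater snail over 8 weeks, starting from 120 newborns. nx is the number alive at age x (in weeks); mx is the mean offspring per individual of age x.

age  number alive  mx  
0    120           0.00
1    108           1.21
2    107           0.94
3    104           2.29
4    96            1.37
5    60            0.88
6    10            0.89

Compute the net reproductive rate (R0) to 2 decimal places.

5.52

lx = nx/n0 = nx/120: 1, 0.9, 0.89167…, 0.86667…, 0.8, 0.5, 0.08333…
lx·mx by age: 0, 1.089, 0.838167…, 1.984667…, 1.096, 0.44, 0.074167…
R0 = Σ lx·mx = 5.522… → 5.52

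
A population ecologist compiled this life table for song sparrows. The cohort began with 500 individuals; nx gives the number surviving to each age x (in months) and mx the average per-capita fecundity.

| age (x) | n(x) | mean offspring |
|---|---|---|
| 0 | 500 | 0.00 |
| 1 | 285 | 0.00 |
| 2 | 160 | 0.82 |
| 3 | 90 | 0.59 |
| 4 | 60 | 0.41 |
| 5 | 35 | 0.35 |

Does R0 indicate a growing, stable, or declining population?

lx = nx/n0 = nx/500: 1, 0.57, 0.32, 0.18, 0.12, 0.07
R0 = Σ lx·mx = 0 + 0 + 0.2624 + 0.1062 + 0.0492 + 0.0245 = 0.4423
R0 < 1, so the population is declining.

declining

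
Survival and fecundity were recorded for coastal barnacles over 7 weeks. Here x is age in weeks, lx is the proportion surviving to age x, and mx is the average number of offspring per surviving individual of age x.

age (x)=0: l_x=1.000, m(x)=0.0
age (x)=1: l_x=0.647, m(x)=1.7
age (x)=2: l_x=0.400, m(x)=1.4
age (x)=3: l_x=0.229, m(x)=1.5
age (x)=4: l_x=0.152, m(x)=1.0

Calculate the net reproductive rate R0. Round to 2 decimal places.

lx·mx by age: 0, 1.0999, 0.56, 0.3435, 0.152
R0 = Σ lx·mx = 2.1554 → 2.16

2.16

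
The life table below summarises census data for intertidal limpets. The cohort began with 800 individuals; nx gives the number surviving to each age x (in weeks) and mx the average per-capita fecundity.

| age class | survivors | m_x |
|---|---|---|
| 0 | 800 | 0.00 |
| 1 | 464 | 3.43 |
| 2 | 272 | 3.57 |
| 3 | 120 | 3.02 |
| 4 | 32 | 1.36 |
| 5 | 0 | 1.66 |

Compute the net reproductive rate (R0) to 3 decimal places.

lx = nx/n0 = nx/800: 1, 0.58, 0.34, 0.15, 0.04, 0
lx·mx by age: 0, 1.9894, 1.2138, 0.453, 0.0544, 0
R0 = Σ lx·mx = 3.7106 → 3.711

3.711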